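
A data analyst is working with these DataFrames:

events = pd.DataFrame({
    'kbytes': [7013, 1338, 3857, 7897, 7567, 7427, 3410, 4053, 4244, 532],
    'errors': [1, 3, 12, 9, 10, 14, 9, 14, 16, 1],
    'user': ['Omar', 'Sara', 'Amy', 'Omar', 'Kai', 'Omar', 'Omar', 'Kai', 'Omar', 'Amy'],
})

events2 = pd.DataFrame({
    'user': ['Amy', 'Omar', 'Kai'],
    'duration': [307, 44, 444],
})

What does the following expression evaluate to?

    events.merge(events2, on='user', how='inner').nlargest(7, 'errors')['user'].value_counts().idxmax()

merge on 'user' (how='inner') → 9 rows:
   kbytes  errors  user  duration
0    7013       1  Omar        44
1    3857      12   Amy       307
2    7897       9  Omar        44
3    7567      10   Kai       444
4    7427      14  Omar        44
5    3410       9  Omar        44
6    4053      14   Kai       444
7    4244      16  Omar        44
8     532       1   Amy       307
take 7 rows with largest errors:
   kbytes  errors  user  duration
7    4244      16  Omar        44
4    7427      14  Omar        44
6    4053      14   Kai       444
1    3857      12   Amy       307
3    7567      10   Kai       444
2    7897       9  Omar        44
5    3410       9  Omar        44
value_counts of user:
user
Omar    4
Kai     2
Amy     1
Name: count, dtype: int64
So idxmax() = Omar.

Omar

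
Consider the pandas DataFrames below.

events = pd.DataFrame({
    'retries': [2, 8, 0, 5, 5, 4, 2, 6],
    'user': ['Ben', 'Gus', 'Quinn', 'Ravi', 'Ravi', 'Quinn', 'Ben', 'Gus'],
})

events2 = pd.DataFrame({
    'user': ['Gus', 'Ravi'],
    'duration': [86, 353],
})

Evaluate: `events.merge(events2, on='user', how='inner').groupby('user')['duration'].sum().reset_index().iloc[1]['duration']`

merge on 'user' (how='inner') → 4 rows:
   retries  user  duration
0        8   Gus        86
1        5  Ravi       353
2        5  Ravi       353
3        6   Gus        86
group by user, sum of duration:
user
Gus     172
Ravi    706
Name: duration, dtype: int64
reset_index():
   user  duration
0   Gus       172
1  Ravi       706
So iloc[1]['duration'] = 706.

706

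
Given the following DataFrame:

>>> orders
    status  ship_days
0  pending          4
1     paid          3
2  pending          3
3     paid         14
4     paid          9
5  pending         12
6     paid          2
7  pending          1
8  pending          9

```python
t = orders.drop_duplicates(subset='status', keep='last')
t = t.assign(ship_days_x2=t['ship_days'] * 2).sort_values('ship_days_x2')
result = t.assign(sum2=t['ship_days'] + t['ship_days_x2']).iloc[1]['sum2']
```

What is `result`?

27

drop duplicate status (keep=last):
    status  ship_days
6     paid          2
8  pending          9
add column ship_days_x2 = t['ship_days'] * 2:
    status  ship_days  ship_days_x2
6     paid          2             4
8  pending          9            18
sort by ship_days_x2:
    status  ship_days  ship_days_x2
6     paid          2             4
8  pending          9            18
add column sum2 = t['ship_days'] + t['ship_days_x2']:
    status  ship_days  ship_days_x2  sum2
6     paid          2             4     6
8  pending          9            18    27
So iloc[1]['sum2'] = 27.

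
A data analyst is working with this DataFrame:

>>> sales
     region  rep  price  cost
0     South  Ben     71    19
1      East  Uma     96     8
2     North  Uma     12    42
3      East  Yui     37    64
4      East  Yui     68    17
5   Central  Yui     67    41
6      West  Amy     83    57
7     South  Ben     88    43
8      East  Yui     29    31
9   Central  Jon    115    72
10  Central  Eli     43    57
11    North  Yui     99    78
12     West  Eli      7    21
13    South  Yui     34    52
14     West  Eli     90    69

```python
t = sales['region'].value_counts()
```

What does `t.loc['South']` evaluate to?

3

value_counts of region:
region
East       4
South      3
Central    3
West       3
North      2
Name: count, dtype: int64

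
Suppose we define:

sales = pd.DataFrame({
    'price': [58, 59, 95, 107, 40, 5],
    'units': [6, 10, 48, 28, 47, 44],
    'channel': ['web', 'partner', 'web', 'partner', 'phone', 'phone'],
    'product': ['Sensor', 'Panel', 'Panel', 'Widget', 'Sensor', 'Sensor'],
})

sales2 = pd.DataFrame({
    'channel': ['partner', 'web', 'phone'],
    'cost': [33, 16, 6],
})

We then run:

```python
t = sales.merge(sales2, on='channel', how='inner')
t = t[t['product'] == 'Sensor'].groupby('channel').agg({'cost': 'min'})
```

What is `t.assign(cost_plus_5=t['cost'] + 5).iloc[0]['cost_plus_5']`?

11

merge on 'channel' (how='inner') → 6 rows:
   price  units  channel product  cost
0     58      6      web  Sensor    16
1     59     10  partner   Panel    33
2     95     48      web   Panel    16
3    107     28  partner  Widget    33
4     40     47    phone  Sensor     6
5      5     44    phone  Sensor     6
filter rows where product == 'Sensor':
   price  units channel product  cost
0     58      6     web  Sensor    16
4     40     47   phone  Sensor     6
5      5     44   phone  Sensor     6
group by channel, min of cost:
         cost
channel      
phone       6
web        16
add column cost_plus_5 = t['cost'] + 5:
         cost  cost_plus_5
channel                   
phone       6           11
web        16           21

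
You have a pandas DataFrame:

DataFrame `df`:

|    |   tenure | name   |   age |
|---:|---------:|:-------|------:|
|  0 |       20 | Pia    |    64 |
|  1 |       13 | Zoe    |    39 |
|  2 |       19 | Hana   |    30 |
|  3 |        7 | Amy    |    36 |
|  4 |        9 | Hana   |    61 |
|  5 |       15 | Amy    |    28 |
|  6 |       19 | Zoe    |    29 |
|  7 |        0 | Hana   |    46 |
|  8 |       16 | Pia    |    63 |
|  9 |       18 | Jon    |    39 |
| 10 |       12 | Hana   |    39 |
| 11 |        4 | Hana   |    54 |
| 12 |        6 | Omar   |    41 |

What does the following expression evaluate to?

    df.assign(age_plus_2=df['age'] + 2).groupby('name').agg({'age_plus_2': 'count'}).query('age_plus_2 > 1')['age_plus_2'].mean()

add column age_plus_2 = df['age'] + 2:
    tenure  name  age  age_plus_2
0       20   Pia   64          66
1       13   Zoe   39          41
2       19  Hana   30          32
3        7   Amy   36          38
4        9  Hana   61          63
5       15   Amy   28          30
6       19   Zoe   29          31
7        0  Hana   46          48
8       16   Pia   63          65
9       18   Jon   39          41
10      12  Hana   39          41
11       4  Hana   54          56
12       6  Omar   41          43
group by name, count of age_plus_2:
      age_plus_2
name            
Amy            2
Hana           5
Jon            1
Omar           1
Pia            2
Zoe            2
filter rows where age_plus_2 > 1:
      age_plus_2
name            
Amy            2
Hana           5
Pia            2
Zoe            2
Then the mean of column 'age_plus_2': 2.75

2.75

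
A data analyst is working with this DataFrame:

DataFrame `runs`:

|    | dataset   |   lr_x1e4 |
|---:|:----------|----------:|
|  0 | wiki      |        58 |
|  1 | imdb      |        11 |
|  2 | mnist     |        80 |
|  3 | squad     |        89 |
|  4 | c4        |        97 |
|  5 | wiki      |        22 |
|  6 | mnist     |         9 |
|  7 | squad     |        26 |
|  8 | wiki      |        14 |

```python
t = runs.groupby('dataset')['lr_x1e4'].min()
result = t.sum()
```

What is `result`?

157

group by dataset, min of lr_x1e4:
dataset
c4       97
imdb     11
mnist     9
squad    26
wiki     14
Name: lr_x1e4, dtype: int64
Taking the sum of the resulting series gives 157.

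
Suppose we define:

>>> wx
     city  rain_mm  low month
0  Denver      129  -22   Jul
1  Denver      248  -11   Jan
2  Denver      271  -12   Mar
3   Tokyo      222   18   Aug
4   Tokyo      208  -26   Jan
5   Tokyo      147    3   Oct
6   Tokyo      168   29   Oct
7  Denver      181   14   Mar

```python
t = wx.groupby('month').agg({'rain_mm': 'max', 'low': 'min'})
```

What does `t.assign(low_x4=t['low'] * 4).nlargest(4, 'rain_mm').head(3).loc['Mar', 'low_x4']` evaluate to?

group by month: max(rain_mm), min(low):
       rain_mm  low
month              
Aug        222   18
Jan        248  -26
Jul        129  -22
Mar        271  -12
Oct        168    3
add column low_x4 = t['low'] * 4:
       rain_mm  low  low_x4
month                      
Aug        222   18      72
Jan        248  -26    -104
Jul        129  -22     -88
Mar        271  -12     -48
Oct        168    3      12
take 4 rows with largest rain_mm:
       rain_mm  low  low_x4
month                      
Mar        271  -12     -48
Jan        248  -26    -104
Aug        222   18      72
Oct        168    3      12
take first 3 rows:
       rain_mm  low  low_x4
month                      
Mar        271  -12     -48
Jan        248  -26    -104
Aug        222   18      72
Reading off the value at row 'Mar', column 'low_x4', we get -48.

-48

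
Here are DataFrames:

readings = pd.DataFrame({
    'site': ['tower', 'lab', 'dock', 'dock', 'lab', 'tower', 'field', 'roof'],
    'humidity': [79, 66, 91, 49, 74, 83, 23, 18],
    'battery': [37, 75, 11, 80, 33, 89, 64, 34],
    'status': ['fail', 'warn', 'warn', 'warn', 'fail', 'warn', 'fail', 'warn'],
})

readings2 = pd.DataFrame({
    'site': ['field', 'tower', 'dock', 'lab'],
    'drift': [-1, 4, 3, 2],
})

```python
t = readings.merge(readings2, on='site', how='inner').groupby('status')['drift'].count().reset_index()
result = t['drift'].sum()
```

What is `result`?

7

merge on 'site' (how='inner') → 7 rows:
    site  humidity  battery status  drift
0  tower        79       37   fail      4
1    lab        66       75   warn      2
2   dock        91       11   warn      3
3   dock        49       80   warn      3
4    lab        74       33   fail      2
5  tower        83       89   warn      4
6  field        23       64   fail     -1
group by status, count of drift:
status
fail    3
warn    4
Name: drift, dtype: int64
reset_index():
  status  drift
0   fail      3
1   warn      4
sum of column 'drift' → 7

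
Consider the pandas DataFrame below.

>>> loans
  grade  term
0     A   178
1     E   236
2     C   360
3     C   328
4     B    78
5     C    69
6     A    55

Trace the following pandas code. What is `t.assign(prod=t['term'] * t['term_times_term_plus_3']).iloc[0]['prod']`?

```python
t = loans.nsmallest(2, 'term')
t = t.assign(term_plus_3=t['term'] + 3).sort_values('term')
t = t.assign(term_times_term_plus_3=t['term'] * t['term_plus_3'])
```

175450

take 2 rows with smallest term:
  grade  term
6     A    55
5     C    69
add column term_plus_3 = t['term'] + 3:
  grade  term  term_plus_3
6     A    55           58
5     C    69           72
sort by term:
  grade  term  term_plus_3
6     A    55           58
5     C    69           72
add column term_times_term_plus_3 = t['term'] * t['term_plus_3']:
  grade  term  term_plus_3  term_times_term_plus_3
6     A    55           58                    3190
5     C    69           72                    4968
add column prod = t['term'] * t['term_times_term_plus_3']:
  grade  term  term_plus_3  term_times_term_plus_3    prod
6     A    55           58                    3190  175450
5     C    69           72                    4968  342792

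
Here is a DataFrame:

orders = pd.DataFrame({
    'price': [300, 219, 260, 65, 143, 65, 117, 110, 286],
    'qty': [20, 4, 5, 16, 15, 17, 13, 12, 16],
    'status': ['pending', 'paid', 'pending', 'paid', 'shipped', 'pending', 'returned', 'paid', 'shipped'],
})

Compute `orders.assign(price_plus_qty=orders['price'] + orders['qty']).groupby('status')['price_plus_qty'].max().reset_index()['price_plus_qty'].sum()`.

975

add column price_plus_qty = orders['price'] + orders['qty']:
   price  qty    status  price_plus_qty
0    300   20   pending             320
1    219    4      paid             223
2    260    5   pending             265
3     65   16      paid              81
4    143   15   shipped             158
5     65   17   pending              82
6    117   13  returned             130
7    110   12      paid             122
8    286   16   shipped             302
group by status, max of price_plus_qty:
status
paid        223
pending     320
returned    130
shipped     302
Name: price_plus_qty, dtype: int64
reset_index():
     status  price_plus_qty
0      paid             223
1   pending             320
2  returned             130
3   shipped             302
Then the sum of column 'price_plus_qty': 975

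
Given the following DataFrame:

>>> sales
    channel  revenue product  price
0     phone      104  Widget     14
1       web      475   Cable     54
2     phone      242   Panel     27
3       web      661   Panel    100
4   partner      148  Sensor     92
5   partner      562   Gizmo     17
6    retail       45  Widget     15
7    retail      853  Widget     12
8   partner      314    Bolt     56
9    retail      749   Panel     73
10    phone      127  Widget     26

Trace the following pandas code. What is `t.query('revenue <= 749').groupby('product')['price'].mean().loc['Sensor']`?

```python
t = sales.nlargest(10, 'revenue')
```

92.0

take 10 rows with largest revenue:
    channel  revenue product  price
7    retail      853  Widget     12
9    retail      749   Panel     73
3       web      661   Panel    100
5   partner      562   Gizmo     17
1       web      475   Cable     54
8   partner      314    Bolt     56
2     phone      242   Panel     27
4   partner      148  Sensor     92
10    phone      127  Widget     26
0     phone      104  Widget     14
filter rows where revenue <= 749:
    channel  revenue product  price
9    retail      749   Panel     73
3       web      661   Panel    100
5   partner      562   Gizmo     17
1       web      475   Cable     54
8   partner      314    Bolt     56
2     phone      242   Panel     27
4   partner      148  Sensor     92
10    phone      127  Widget     26
0     phone      104  Widget     14
group by product, mean of price:
product
Bolt      56.000000
Cable     54.000000
Gizmo     17.000000
Panel     66.666667
Sensor    92.000000
Widget    20.000000
Name: price, dtype: float64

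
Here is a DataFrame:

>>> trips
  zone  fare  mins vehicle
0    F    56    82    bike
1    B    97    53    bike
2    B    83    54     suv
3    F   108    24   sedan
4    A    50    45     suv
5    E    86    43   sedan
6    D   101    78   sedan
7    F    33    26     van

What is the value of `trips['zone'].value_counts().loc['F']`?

value_counts of zone:
zone
F    3
B    2
A    1
E    1
D    1
Name: count, dtype: int64
value at index 'F' → 3

3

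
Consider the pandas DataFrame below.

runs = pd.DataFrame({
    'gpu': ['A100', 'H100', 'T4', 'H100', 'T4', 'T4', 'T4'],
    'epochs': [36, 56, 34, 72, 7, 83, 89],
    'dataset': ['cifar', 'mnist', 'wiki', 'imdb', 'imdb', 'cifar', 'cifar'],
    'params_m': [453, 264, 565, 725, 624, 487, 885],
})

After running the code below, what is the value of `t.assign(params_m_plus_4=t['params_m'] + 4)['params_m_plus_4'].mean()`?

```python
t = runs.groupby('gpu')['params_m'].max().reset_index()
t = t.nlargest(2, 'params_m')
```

809.0

group by gpu, max of params_m:
gpu
A100    453
H100    725
T4      885
Name: params_m, dtype: int64
reset_index():
    gpu  params_m
0  A100       453
1  H100       725
2    T4       885
take 2 rows with largest params_m:
    gpu  params_m
2    T4       885
1  H100       725
add column params_m_plus_4 = t['params_m'] + 4:
    gpu  params_m  params_m_plus_4
2    T4       885              889
1  H100       725              729
Taking the mean of column 'params_m_plus_4' gives 809.0.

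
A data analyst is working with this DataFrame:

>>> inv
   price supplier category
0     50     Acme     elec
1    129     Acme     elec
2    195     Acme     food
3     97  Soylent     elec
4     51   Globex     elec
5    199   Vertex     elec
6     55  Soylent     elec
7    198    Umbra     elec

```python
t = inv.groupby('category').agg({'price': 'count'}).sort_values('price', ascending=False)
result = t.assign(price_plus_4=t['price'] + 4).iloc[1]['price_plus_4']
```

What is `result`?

5

group by category, count of price:
          price
category       
elec          7
food          1
sort by price descending:
          price
category       
elec          7
food          1
add column price_plus_4 = t['price'] + 4:
          price  price_plus_4
category                     
elec          7            11
food          1             5
Taking the value at position 1, column 'price_plus_4' gives 5.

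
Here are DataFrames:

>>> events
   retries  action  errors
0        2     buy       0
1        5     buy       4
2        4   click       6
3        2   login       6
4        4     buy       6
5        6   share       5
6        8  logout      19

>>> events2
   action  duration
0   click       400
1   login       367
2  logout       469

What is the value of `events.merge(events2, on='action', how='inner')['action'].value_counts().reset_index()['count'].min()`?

merge on 'action' (how='inner') → 3 rows:
   retries  action  errors  duration
0        4   click       6       400
1        2   login       6       367
2        8  logout      19       469
value_counts of action:
action
click     1
login     1
logout    1
Name: count, dtype: int64
reset_index():
   action  count
0   click      1
1   login      1
2  logout      1
Taking the min of column 'count' gives 1.

1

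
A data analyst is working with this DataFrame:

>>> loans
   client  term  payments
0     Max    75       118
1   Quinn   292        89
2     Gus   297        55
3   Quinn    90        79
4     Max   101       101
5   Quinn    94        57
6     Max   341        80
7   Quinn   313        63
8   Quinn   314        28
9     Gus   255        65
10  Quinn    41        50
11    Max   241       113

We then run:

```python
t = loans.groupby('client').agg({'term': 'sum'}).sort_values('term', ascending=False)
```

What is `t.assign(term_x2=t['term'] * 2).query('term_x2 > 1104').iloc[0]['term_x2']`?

2288

group by client, sum of term:
        term
client      
Gus      552
Max      758
Quinn   1144
sort by term descending:
        term
client      
Quinn   1144
Max      758
Gus      552
add column term_x2 = t['term'] * 2:
        term  term_x2
client               
Quinn   1144     2288
Max      758     1516
Gus      552     1104
filter rows where term_x2 > 1104:
        term  term_x2
client               
Quinn   1144     2288
Max      758     1516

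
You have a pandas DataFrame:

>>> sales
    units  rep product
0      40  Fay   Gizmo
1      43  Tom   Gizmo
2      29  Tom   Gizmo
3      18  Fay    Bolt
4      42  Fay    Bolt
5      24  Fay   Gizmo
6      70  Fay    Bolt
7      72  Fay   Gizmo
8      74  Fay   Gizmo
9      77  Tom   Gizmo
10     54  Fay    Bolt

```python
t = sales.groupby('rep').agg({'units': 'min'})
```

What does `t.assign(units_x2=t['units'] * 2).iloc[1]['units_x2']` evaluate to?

group by rep, min of units:
     units
rep       
Fay     18
Tom     29
add column units_x2 = t['units'] * 2:
     units  units_x2
rep                 
Fay     18        36
Tom     29        58
Hence 58.

58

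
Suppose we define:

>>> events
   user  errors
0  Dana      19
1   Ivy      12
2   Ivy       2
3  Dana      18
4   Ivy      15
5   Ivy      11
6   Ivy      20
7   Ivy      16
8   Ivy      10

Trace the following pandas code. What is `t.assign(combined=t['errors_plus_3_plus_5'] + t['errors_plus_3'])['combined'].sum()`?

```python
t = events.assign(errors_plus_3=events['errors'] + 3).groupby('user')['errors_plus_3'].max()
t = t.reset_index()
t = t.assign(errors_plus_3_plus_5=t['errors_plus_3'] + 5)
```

add column errors_plus_3 = events['errors'] + 3:
   user  errors  errors_plus_3
0  Dana      19             22
1   Ivy      12             15
2   Ivy       2              5
3  Dana      18             21
4   Ivy      15             18
5   Ivy      11             14
6   Ivy      20             23
7   Ivy      16             19
8   Ivy      10             13
group by user, max of errors_plus_3:
user
Dana    22
Ivy     23
Name: errors_plus_3, dtype: int64
reset_index():
   user  errors_plus_3
0  Dana             22
1   Ivy             23
add column errors_plus_3_plus_5 = t['errors_plus_3'] + 5:
   user  errors_plus_3  errors_plus_3_plus_5
0  Dana             22                    27
1   Ivy             23                    28
add column combined = t['errors_plus_3_plus_5'] + t['errors_plus_3']:
   user  errors_plus_3  errors_plus_3_plus_5  combined
0  Dana             22                    27        49
1   Ivy             23                    28        51

100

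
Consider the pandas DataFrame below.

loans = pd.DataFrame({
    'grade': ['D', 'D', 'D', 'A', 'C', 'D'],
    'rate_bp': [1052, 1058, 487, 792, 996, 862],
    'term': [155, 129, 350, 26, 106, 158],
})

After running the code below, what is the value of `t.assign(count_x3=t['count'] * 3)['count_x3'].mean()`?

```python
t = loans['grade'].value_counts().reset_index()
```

6.0

value_counts of grade:
grade
D    4
A    1
C    1
Name: count, dtype: int64
reset_index():
  grade  count
0     D      4
1     A      1
2     C      1
add column count_x3 = t['count'] * 3:
  grade  count  count_x3
0     D      4        12
1     A      1         3
2     C      1         3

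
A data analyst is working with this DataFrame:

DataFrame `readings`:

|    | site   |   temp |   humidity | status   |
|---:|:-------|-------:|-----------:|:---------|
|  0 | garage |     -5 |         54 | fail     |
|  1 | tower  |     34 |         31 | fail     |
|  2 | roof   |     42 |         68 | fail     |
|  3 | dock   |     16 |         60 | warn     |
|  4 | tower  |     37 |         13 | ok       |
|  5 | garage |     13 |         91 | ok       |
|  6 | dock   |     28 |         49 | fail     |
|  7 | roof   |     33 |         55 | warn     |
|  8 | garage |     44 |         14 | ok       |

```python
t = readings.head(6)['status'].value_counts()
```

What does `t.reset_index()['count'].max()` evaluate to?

3

take first 6 rows:
     site  temp  humidity status
0  garage    -5        54   fail
1   tower    34        31   fail
2    roof    42        68   fail
3    dock    16        60   warn
4   tower    37        13     ok
5  garage    13        91     ok
value_counts of status:
status
fail    3
ok      2
warn    1
Name: count, dtype: int64
reset_index():
  status  count
0   fail      3
1     ok      2
2   warn      1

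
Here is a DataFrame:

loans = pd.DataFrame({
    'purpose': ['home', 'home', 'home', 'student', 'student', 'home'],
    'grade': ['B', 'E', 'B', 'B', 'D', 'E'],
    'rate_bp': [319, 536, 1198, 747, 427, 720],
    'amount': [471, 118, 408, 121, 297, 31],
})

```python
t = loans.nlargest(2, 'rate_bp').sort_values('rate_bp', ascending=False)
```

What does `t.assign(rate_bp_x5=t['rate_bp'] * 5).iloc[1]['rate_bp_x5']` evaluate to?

take 2 rows with largest rate_bp:
   purpose grade  rate_bp  amount
2     home     B     1198     408
3  student     B      747     121
sort by rate_bp descending:
   purpose grade  rate_bp  amount
2     home     B     1198     408
3  student     B      747     121
add column rate_bp_x5 = t['rate_bp'] * 5:
   purpose grade  rate_bp  amount  rate_bp_x5
2     home     B     1198     408        5990
3  student     B      747     121        3735
So iloc[1]['rate_bp_x5'] = 3735.

3735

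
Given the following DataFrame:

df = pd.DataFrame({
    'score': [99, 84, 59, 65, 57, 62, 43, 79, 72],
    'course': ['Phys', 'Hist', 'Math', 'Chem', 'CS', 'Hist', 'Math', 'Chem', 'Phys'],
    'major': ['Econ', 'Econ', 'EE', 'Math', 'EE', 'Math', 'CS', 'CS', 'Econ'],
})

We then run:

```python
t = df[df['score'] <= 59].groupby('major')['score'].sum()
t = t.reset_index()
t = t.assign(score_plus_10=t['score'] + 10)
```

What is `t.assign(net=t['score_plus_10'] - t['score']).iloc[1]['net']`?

10

filter rows where score <= 59:
   score course major
2     59   Math    EE
4     57     CS    EE
6     43   Math    CS
group by major, sum of score:
major
CS     43
EE    116
Name: score, dtype: int64
reset_index():
  major  score
0    CS     43
1    EE    116
add column score_plus_10 = t['score'] + 10:
  major  score  score_plus_10
0    CS     43             53
1    EE    116            126
add column net = t['score_plus_10'] - t['score']:
  major  score  score_plus_10  net
0    CS     43             53   10
1    EE    116            126   10
Then the value at position 1, column 'net': 10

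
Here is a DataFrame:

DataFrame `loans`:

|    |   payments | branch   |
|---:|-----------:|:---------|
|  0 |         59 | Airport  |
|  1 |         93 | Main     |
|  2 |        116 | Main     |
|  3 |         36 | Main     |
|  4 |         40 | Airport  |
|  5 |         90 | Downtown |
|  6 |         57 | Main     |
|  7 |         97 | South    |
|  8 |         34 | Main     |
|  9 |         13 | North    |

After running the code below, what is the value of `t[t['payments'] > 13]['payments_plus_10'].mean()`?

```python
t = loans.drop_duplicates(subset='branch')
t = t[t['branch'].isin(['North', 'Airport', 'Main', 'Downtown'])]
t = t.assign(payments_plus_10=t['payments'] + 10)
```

90.6666666667

drop duplicate branch (keep=first):
   payments    branch
0        59   Airport
1        93      Main
5        90  Downtown
7        97     South
9        13     North
filter rows where branch in ['North', 'Airport', 'Main', 'Downtown']:
   payments    branch
0        59   Airport
1        93      Main
5        90  Downtown
9        13     North
add column payments_plus_10 = t['payments'] + 10:
   payments    branch  payments_plus_10
0        59   Airport                69
1        93      Main               103
5        90  Downtown               100
9        13     North                23
filter rows where payments > 13:
   payments    branch  payments_plus_10
0        59   Airport                69
1        93      Main               103
5        90  Downtown               100
mean of column 'payments_plus_10' → 90.6666666667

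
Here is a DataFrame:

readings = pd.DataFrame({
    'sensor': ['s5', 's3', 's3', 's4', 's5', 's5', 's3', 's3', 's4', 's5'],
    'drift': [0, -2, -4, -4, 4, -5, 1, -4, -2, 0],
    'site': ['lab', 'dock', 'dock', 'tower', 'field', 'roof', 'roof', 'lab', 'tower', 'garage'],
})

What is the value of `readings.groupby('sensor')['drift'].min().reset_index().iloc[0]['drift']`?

group by sensor, min of drift:
sensor
s3   -4
s4   -4
s5   -5
Name: drift, dtype: int64
reset_index():
  sensor  drift
0     s3     -4
1     s4     -4
2     s5     -5
Hence -4.

-4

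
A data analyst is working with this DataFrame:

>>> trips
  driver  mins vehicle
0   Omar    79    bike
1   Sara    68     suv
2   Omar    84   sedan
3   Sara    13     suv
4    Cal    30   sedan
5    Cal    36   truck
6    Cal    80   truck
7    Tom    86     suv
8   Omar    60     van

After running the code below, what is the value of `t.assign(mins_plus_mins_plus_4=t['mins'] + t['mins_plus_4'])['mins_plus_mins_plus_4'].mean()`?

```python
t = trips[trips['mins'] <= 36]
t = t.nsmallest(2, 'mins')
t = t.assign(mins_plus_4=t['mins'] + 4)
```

filter rows where mins <= 36:
  driver  mins vehicle
3   Sara    13     suv
4    Cal    30   sedan
5    Cal    36   truck
take 2 rows with smallest mins:
  driver  mins vehicle
3   Sara    13     suv
4    Cal    30   sedan
add column mins_plus_4 = t['mins'] + 4:
  driver  mins vehicle  mins_plus_4
3   Sara    13     suv           17
4    Cal    30   sedan           34
add column mins_plus_mins_plus_4 = t['mins'] + t['mins_plus_4']:
  driver  mins vehicle  mins_plus_4  mins_plus_mins_plus_4
3   Sara    13     suv           17                     30
4    Cal    30   sedan           34                     64
Reading off the mean of column 'mins_plus_mins_plus_4', we get 47.0.

47.0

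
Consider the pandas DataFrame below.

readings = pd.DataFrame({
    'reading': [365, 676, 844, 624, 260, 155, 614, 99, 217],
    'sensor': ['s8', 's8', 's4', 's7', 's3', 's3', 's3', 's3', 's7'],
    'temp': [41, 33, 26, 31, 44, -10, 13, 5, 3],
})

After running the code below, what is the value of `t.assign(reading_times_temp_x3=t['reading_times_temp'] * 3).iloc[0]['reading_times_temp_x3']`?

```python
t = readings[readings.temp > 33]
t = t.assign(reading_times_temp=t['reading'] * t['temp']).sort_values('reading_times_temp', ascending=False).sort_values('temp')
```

filter rows where temp > 33:
   reading sensor  temp
0      365     s8    41
4      260     s3    44
add column reading_times_temp = t['reading'] * t['temp']:
   reading sensor  temp  reading_times_temp
0      365     s8    41               14965
4      260     s3    44               11440
sort by reading_times_temp descending:
   reading sensor  temp  reading_times_temp
0      365     s8    41               14965
4      260     s3    44               11440
sort by temp:
   reading sensor  temp  reading_times_temp
0      365     s8    41               14965
4      260     s3    44               11440
add column reading_times_temp_x3 = t['reading_times_temp'] * 3:
   reading sensor  temp  reading_times_temp  reading_times_temp_x3
0      365     s8    41               14965                  44895
4      260     s3    44               11440                  34320
Reading off the value at position 0, column 'reading_times_temp_x3', we get 44895.

44895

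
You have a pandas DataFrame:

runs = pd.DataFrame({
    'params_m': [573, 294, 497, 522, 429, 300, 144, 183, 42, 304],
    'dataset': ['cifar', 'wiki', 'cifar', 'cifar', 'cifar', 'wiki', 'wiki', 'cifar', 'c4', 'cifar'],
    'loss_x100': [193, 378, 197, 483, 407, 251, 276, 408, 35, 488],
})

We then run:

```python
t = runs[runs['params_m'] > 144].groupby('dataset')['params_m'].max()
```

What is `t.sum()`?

873

filter rows where params_m > 144:
   params_m dataset  loss_x100
0       573   cifar        193
1       294    wiki        378
2       497   cifar        197
3       522   cifar        483
4       429   cifar        407
5       300    wiki        251
7       183   cifar        408
9       304   cifar        488
group by dataset, max of params_m:
dataset
cifar    573
wiki     300
Name: params_m, dtype: int64
sum of the resulting series → 873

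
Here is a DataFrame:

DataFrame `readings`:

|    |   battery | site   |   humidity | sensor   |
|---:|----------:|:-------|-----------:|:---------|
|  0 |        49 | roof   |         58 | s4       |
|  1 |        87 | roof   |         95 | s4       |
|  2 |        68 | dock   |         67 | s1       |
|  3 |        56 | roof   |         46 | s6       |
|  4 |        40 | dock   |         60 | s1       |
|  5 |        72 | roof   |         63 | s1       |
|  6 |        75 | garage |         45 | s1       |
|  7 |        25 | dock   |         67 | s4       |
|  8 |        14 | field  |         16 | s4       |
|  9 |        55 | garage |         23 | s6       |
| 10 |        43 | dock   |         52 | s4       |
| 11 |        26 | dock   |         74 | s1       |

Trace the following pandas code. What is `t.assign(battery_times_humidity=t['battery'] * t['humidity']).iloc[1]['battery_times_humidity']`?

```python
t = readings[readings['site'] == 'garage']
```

1265

filter rows where site == 'garage':
   battery    site  humidity sensor
6       75  garage        45     s1
9       55  garage        23     s6
add column battery_times_humidity = t['battery'] * t['humidity']:
   battery    site  humidity sensor  battery_times_humidity
6       75  garage        45     s1                    3375
9       55  garage        23     s6                    1265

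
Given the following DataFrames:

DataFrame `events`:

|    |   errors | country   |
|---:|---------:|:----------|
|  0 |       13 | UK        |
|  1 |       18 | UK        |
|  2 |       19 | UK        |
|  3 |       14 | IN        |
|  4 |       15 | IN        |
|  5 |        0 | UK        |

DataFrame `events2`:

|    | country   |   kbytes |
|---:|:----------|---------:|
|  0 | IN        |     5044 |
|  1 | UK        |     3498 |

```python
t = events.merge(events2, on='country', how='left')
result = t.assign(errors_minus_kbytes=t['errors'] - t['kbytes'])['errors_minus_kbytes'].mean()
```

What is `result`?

merge on 'country' (how='left') → 6 rows:
   errors country  kbytes
0      13      UK    3498
1      18      UK    3498
2      19      UK    3498
3      14      IN    5044
4      15      IN    5044
5       0      UK    3498
add column errors_minus_kbytes = t['errors'] - t['kbytes']:
   errors country  kbytes  errors_minus_kbytes
0      13      UK    3498                -3485
1      18      UK    3498                -3480
2      19      UK    3498                -3479
3      14      IN    5044                -5030
4      15      IN    5044                -5029
5       0      UK    3498                -3498
mean of column 'errors_minus_kbytes' → -4000.16666667

-4000.16666667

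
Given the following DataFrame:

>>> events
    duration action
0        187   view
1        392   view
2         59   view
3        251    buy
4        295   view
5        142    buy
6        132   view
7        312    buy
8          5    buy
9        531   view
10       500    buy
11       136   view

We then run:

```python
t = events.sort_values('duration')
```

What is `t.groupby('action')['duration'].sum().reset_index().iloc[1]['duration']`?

sort by duration:
    duration action
8          5    buy
2         59   view
6        132   view
11       136   view
5        142    buy
0        187   view
3        251    buy
4        295   view
7        312    buy
1        392   view
10       500    buy
9        531   view
group by action, sum of duration:
action
buy     1210
view    1732
Name: duration, dtype: int64
reset_index():
  action  duration
0    buy      1210
1   view      1732

1732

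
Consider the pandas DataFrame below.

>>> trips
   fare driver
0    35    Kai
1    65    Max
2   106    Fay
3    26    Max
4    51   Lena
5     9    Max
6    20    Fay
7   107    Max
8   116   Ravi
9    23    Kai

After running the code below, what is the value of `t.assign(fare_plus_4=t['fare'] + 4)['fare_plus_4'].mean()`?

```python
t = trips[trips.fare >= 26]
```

filter rows where fare >= 26:
   fare driver
0    35    Kai
1    65    Max
2   106    Fay
3    26    Max
4    51   Lena
7   107    Max
8   116   Ravi
add column fare_plus_4 = t['fare'] + 4:
   fare driver  fare_plus_4
0    35    Kai           39
1    65    Max           69
2   106    Fay          110
3    26    Max           30
4    51   Lena           55
7   107    Max          111
8   116   Ravi          120
Then the mean of column 'fare_plus_4': 76.2857142857

76.2857142857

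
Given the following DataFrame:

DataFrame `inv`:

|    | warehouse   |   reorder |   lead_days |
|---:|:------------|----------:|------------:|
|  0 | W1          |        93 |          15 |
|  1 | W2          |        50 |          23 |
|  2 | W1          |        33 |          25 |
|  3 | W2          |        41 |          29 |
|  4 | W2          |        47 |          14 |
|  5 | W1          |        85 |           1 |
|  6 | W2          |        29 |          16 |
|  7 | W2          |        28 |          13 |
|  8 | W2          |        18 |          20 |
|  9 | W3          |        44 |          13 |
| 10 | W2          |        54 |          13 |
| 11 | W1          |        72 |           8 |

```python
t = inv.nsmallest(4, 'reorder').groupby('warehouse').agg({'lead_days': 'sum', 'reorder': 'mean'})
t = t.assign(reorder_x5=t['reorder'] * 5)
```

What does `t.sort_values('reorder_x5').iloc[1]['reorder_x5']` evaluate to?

take 4 rows with smallest reorder:
  warehouse  reorder  lead_days
8        W2       18         20
7        W2       28         13
6        W2       29         16
2        W1       33         25
group by warehouse: sum(lead_days), mean(reorder):
           lead_days  reorder
warehouse                    
W1                25     33.0
W2                49     25.0
add column reorder_x5 = t['reorder'] * 5:
           lead_days  reorder  reorder_x5
warehouse                                
W1                25     33.0       165.0
W2                49     25.0       125.0
sort by reorder_x5:
           lead_days  reorder  reorder_x5
warehouse                                
W2                49     25.0       125.0
W1                25     33.0       165.0
value at position 1, column 'reorder_x5' → 165.0

165.0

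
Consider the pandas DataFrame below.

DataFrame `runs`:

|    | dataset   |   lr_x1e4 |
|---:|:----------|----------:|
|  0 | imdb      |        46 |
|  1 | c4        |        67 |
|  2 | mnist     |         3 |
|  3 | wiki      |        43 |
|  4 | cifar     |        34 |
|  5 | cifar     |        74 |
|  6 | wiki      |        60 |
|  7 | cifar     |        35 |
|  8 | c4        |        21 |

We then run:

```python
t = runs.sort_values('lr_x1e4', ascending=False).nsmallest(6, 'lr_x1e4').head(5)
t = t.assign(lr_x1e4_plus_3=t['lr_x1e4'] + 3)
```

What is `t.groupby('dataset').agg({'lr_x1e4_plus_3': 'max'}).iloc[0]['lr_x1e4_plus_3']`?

24

sort by lr_x1e4 descending:
  dataset  lr_x1e4
5   cifar       74
1      c4       67
6    wiki       60
0    imdb       46
3    wiki       43
7   cifar       35
4   cifar       34
8      c4       21
2   mnist        3
take 6 rows with smallest lr_x1e4:
  dataset  lr_x1e4
2   mnist        3
8      c4       21
4   cifar       34
7   cifar       35
3    wiki       43
0    imdb       46
take first 5 rows:
  dataset  lr_x1e4
2   mnist        3
8      c4       21
4   cifar       34
7   cifar       35
3    wiki       43
add column lr_x1e4_plus_3 = t['lr_x1e4'] + 3:
  dataset  lr_x1e4  lr_x1e4_plus_3
2   mnist        3               6
8      c4       21              24
4   cifar       34              37
7   cifar       35              38
3    wiki       43              46
group by dataset, max of lr_x1e4_plus_3:
         lr_x1e4_plus_3
dataset                
c4                   24
cifar                38
mnist                 6
wiki                 46
So iloc[0]['lr_x1e4_plus_3'] = 24.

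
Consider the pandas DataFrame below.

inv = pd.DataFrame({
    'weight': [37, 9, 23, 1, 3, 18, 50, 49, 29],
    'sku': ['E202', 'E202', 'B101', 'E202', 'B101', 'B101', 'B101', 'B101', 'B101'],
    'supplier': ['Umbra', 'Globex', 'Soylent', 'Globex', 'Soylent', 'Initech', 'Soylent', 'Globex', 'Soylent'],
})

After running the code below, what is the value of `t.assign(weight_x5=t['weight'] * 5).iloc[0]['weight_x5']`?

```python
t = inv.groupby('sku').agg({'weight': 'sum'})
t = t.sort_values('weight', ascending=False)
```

860

group by sku, sum of weight:
      weight
sku         
B101     172
E202      47
sort by weight descending:
      weight
sku         
B101     172
E202      47
add column weight_x5 = t['weight'] * 5:
      weight  weight_x5
sku                    
B101     172        860
E202      47        235
The value at position 0, column 'weight_x5' is 860.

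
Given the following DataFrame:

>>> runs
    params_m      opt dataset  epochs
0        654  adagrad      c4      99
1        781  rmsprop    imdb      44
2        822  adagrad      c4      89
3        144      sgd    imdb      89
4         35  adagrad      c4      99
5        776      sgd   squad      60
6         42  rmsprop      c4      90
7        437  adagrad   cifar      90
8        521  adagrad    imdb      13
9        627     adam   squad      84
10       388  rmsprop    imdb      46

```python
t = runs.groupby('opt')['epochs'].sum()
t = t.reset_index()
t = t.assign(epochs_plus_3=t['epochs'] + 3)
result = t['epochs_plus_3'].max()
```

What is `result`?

393

group by opt, sum of epochs:
opt
adagrad    390
adam        84
rmsprop    180
sgd        149
Name: epochs, dtype: int64
reset_index():
       opt  epochs
0  adagrad     390
1     adam      84
2  rmsprop     180
3      sgd     149
add column epochs_plus_3 = t['epochs'] + 3:
       opt  epochs  epochs_plus_3
0  adagrad     390            393
1     adam      84             87
2  rmsprop     180            183
3      sgd     149            152
Reading off the max of column 'epochs_plus_3', we get 393.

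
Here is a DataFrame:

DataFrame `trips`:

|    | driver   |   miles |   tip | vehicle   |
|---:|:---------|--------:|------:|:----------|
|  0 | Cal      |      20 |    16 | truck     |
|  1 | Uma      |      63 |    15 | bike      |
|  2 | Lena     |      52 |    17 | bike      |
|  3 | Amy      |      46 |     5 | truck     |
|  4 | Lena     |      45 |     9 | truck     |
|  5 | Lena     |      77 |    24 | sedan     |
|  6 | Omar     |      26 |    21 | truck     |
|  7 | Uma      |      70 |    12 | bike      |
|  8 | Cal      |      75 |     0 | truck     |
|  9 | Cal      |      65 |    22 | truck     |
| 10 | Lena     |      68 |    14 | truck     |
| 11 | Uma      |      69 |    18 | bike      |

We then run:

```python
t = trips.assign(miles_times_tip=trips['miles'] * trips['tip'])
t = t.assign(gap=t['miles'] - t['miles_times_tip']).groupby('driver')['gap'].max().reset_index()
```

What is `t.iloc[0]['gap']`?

-184

add column miles_times_tip = trips['miles'] * trips['tip']:
   driver  miles  tip vehicle  miles_times_tip
0     Cal     20   16   truck              320
1     Uma     63   15    bike              945
2    Lena     52   17    bike              884
3     Amy     46    5   truck              230
4    Lena     45    9   truck              405
5    Lena     77   24   sedan             1848
6    Omar     26   21   truck              546
7     Uma     70   12    bike              840
8     Cal     75    0   truck                0
9     Cal     65   22   truck             1430
10   Lena     68   14   truck              952
11    Uma     69   18    bike             1242
add column gap = t['miles'] - t['miles_times_tip']:
   driver  miles  tip vehicle  miles_times_tip   gap
0     Cal     20   16   truck              320  -300
1     Uma     63   15    bike              945  -882
2    Lena     52   17    bike              884  -832
3     Amy     46    5   truck              230  -184
4    Lena     45    9   truck              405  -360
5    Lena     77   24   sedan             1848 -1771
6    Omar     26   21   truck              546  -520
7     Uma     70   12    bike              840  -770
8     Cal     75    0   truck                0    75
9     Cal     65   22   truck             1430 -1365
10   Lena     68   14   truck              952  -884
11    Uma     69   18    bike             1242 -1173
group by driver, max of gap:
driver
Amy    -184
Cal      75
Lena   -360
Omar   -520
Uma    -770
Name: gap, dtype: int64
reset_index():
  driver  gap
0    Amy -184
1    Cal   75
2   Lena -360
3   Omar -520
4    Uma -770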